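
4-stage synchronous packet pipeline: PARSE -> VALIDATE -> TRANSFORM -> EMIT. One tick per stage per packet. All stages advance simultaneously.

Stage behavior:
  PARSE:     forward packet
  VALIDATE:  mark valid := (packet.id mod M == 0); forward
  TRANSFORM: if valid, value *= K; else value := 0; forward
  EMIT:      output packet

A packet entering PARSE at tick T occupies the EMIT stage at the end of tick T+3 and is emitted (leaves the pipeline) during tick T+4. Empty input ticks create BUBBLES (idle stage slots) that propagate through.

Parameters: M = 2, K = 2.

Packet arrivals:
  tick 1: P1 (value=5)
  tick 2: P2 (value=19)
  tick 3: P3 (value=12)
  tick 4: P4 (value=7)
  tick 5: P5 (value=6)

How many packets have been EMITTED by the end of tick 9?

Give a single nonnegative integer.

Answer: 5

Derivation:
Tick 1: [PARSE:P1(v=5,ok=F), VALIDATE:-, TRANSFORM:-, EMIT:-] out:-; in:P1
Tick 2: [PARSE:P2(v=19,ok=F), VALIDATE:P1(v=5,ok=F), TRANSFORM:-, EMIT:-] out:-; in:P2
Tick 3: [PARSE:P3(v=12,ok=F), VALIDATE:P2(v=19,ok=T), TRANSFORM:P1(v=0,ok=F), EMIT:-] out:-; in:P3
Tick 4: [PARSE:P4(v=7,ok=F), VALIDATE:P3(v=12,ok=F), TRANSFORM:P2(v=38,ok=T), EMIT:P1(v=0,ok=F)] out:-; in:P4
Tick 5: [PARSE:P5(v=6,ok=F), VALIDATE:P4(v=7,ok=T), TRANSFORM:P3(v=0,ok=F), EMIT:P2(v=38,ok=T)] out:P1(v=0); in:P5
Tick 6: [PARSE:-, VALIDATE:P5(v=6,ok=F), TRANSFORM:P4(v=14,ok=T), EMIT:P3(v=0,ok=F)] out:P2(v=38); in:-
Tick 7: [PARSE:-, VALIDATE:-, TRANSFORM:P5(v=0,ok=F), EMIT:P4(v=14,ok=T)] out:P3(v=0); in:-
Tick 8: [PARSE:-, VALIDATE:-, TRANSFORM:-, EMIT:P5(v=0,ok=F)] out:P4(v=14); in:-
Tick 9: [PARSE:-, VALIDATE:-, TRANSFORM:-, EMIT:-] out:P5(v=0); in:-
Emitted by tick 9: ['P1', 'P2', 'P3', 'P4', 'P5']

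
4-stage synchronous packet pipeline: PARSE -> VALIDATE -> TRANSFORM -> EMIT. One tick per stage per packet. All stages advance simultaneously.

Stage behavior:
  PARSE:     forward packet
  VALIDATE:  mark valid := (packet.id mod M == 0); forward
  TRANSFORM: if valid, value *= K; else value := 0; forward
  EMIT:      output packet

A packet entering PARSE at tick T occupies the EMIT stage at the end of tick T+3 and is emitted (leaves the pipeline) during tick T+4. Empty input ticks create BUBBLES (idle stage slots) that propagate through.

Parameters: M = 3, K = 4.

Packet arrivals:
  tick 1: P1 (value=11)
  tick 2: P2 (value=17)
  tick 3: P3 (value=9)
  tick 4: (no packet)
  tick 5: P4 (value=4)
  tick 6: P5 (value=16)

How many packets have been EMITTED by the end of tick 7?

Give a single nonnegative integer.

Tick 1: [PARSE:P1(v=11,ok=F), VALIDATE:-, TRANSFORM:-, EMIT:-] out:-; in:P1
Tick 2: [PARSE:P2(v=17,ok=F), VALIDATE:P1(v=11,ok=F), TRANSFORM:-, EMIT:-] out:-; in:P2
Tick 3: [PARSE:P3(v=9,ok=F), VALIDATE:P2(v=17,ok=F), TRANSFORM:P1(v=0,ok=F), EMIT:-] out:-; in:P3
Tick 4: [PARSE:-, VALIDATE:P3(v=9,ok=T), TRANSFORM:P2(v=0,ok=F), EMIT:P1(v=0,ok=F)] out:-; in:-
Tick 5: [PARSE:P4(v=4,ok=F), VALIDATE:-, TRANSFORM:P3(v=36,ok=T), EMIT:P2(v=0,ok=F)] out:P1(v=0); in:P4
Tick 6: [PARSE:P5(v=16,ok=F), VALIDATE:P4(v=4,ok=F), TRANSFORM:-, EMIT:P3(v=36,ok=T)] out:P2(v=0); in:P5
Tick 7: [PARSE:-, VALIDATE:P5(v=16,ok=F), TRANSFORM:P4(v=0,ok=F), EMIT:-] out:P3(v=36); in:-
Emitted by tick 7: ['P1', 'P2', 'P3']

Answer: 3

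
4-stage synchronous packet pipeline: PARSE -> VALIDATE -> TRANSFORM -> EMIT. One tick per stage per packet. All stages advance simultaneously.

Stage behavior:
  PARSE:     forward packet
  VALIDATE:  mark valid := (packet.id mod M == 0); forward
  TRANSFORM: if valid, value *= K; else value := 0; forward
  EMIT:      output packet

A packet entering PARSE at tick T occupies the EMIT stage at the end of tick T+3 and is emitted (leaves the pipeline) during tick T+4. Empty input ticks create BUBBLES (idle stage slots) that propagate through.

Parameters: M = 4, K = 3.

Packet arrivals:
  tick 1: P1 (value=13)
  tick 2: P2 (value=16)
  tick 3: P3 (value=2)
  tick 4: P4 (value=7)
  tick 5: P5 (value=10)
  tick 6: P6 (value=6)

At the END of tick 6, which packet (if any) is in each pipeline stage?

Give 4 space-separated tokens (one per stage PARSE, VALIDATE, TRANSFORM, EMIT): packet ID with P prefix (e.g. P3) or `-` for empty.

Answer: P6 P5 P4 P3

Derivation:
Tick 1: [PARSE:P1(v=13,ok=F), VALIDATE:-, TRANSFORM:-, EMIT:-] out:-; in:P1
Tick 2: [PARSE:P2(v=16,ok=F), VALIDATE:P1(v=13,ok=F), TRANSFORM:-, EMIT:-] out:-; in:P2
Tick 3: [PARSE:P3(v=2,ok=F), VALIDATE:P2(v=16,ok=F), TRANSFORM:P1(v=0,ok=F), EMIT:-] out:-; in:P3
Tick 4: [PARSE:P4(v=7,ok=F), VALIDATE:P3(v=2,ok=F), TRANSFORM:P2(v=0,ok=F), EMIT:P1(v=0,ok=F)] out:-; in:P4
Tick 5: [PARSE:P5(v=10,ok=F), VALIDATE:P4(v=7,ok=T), TRANSFORM:P3(v=0,ok=F), EMIT:P2(v=0,ok=F)] out:P1(v=0); in:P5
Tick 6: [PARSE:P6(v=6,ok=F), VALIDATE:P5(v=10,ok=F), TRANSFORM:P4(v=21,ok=T), EMIT:P3(v=0,ok=F)] out:P2(v=0); in:P6
At end of tick 6: ['P6', 'P5', 'P4', 'P3']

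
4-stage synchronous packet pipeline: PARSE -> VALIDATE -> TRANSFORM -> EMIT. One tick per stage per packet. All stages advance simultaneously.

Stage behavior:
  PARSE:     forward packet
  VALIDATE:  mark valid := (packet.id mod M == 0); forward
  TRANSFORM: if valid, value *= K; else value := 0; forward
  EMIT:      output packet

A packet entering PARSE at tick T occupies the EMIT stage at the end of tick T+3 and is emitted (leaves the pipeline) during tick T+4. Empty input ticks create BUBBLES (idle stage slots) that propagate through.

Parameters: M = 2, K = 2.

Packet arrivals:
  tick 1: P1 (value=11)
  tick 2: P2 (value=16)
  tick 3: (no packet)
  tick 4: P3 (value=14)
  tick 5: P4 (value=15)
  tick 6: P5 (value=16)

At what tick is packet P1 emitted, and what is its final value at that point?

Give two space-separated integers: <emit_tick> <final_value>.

Tick 1: [PARSE:P1(v=11,ok=F), VALIDATE:-, TRANSFORM:-, EMIT:-] out:-; in:P1
Tick 2: [PARSE:P2(v=16,ok=F), VALIDATE:P1(v=11,ok=F), TRANSFORM:-, EMIT:-] out:-; in:P2
Tick 3: [PARSE:-, VALIDATE:P2(v=16,ok=T), TRANSFORM:P1(v=0,ok=F), EMIT:-] out:-; in:-
Tick 4: [PARSE:P3(v=14,ok=F), VALIDATE:-, TRANSFORM:P2(v=32,ok=T), EMIT:P1(v=0,ok=F)] out:-; in:P3
Tick 5: [PARSE:P4(v=15,ok=F), VALIDATE:P3(v=14,ok=F), TRANSFORM:-, EMIT:P2(v=32,ok=T)] out:P1(v=0); in:P4
Tick 6: [PARSE:P5(v=16,ok=F), VALIDATE:P4(v=15,ok=T), TRANSFORM:P3(v=0,ok=F), EMIT:-] out:P2(v=32); in:P5
Tick 7: [PARSE:-, VALIDATE:P5(v=16,ok=F), TRANSFORM:P4(v=30,ok=T), EMIT:P3(v=0,ok=F)] out:-; in:-
Tick 8: [PARSE:-, VALIDATE:-, TRANSFORM:P5(v=0,ok=F), EMIT:P4(v=30,ok=T)] out:P3(v=0); in:-
Tick 9: [PARSE:-, VALIDATE:-, TRANSFORM:-, EMIT:P5(v=0,ok=F)] out:P4(v=30); in:-
Tick 10: [PARSE:-, VALIDATE:-, TRANSFORM:-, EMIT:-] out:P5(v=0); in:-
P1: arrives tick 1, valid=False (id=1, id%2=1), emit tick 5, final value 0

Answer: 5 0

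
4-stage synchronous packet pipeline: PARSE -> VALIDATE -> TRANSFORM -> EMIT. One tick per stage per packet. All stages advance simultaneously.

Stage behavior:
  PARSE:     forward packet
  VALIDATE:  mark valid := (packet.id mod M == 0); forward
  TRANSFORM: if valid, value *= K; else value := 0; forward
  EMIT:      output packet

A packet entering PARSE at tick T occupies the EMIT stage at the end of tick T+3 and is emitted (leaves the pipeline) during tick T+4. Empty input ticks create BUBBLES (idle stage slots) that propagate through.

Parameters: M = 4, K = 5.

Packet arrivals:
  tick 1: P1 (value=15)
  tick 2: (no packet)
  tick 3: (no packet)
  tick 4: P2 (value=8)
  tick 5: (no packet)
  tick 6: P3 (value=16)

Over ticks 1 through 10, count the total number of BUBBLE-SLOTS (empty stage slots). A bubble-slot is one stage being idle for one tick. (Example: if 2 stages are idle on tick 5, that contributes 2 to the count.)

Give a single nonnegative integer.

Tick 1: [PARSE:P1(v=15,ok=F), VALIDATE:-, TRANSFORM:-, EMIT:-] out:-; bubbles=3
Tick 2: [PARSE:-, VALIDATE:P1(v=15,ok=F), TRANSFORM:-, EMIT:-] out:-; bubbles=3
Tick 3: [PARSE:-, VALIDATE:-, TRANSFORM:P1(v=0,ok=F), EMIT:-] out:-; bubbles=3
Tick 4: [PARSE:P2(v=8,ok=F), VALIDATE:-, TRANSFORM:-, EMIT:P1(v=0,ok=F)] out:-; bubbles=2
Tick 5: [PARSE:-, VALIDATE:P2(v=8,ok=F), TRANSFORM:-, EMIT:-] out:P1(v=0); bubbles=3
Tick 6: [PARSE:P3(v=16,ok=F), VALIDATE:-, TRANSFORM:P2(v=0,ok=F), EMIT:-] out:-; bubbles=2
Tick 7: [PARSE:-, VALIDATE:P3(v=16,ok=F), TRANSFORM:-, EMIT:P2(v=0,ok=F)] out:-; bubbles=2
Tick 8: [PARSE:-, VALIDATE:-, TRANSFORM:P3(v=0,ok=F), EMIT:-] out:P2(v=0); bubbles=3
Tick 9: [PARSE:-, VALIDATE:-, TRANSFORM:-, EMIT:P3(v=0,ok=F)] out:-; bubbles=3
Tick 10: [PARSE:-, VALIDATE:-, TRANSFORM:-, EMIT:-] out:P3(v=0); bubbles=4
Total bubble-slots: 28

Answer: 28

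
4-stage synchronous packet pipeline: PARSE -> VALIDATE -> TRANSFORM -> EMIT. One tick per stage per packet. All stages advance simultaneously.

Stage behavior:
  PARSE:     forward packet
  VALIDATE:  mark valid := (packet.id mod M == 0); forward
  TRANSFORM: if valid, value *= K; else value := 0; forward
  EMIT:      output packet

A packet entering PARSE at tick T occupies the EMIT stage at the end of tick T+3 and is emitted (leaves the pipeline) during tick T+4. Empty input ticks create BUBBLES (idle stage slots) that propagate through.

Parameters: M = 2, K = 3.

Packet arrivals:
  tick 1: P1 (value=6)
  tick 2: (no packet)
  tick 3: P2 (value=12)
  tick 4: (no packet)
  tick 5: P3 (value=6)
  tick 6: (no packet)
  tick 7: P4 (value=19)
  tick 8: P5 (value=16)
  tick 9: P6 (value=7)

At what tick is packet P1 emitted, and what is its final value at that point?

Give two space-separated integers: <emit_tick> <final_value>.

Tick 1: [PARSE:P1(v=6,ok=F), VALIDATE:-, TRANSFORM:-, EMIT:-] out:-; in:P1
Tick 2: [PARSE:-, VALIDATE:P1(v=6,ok=F), TRANSFORM:-, EMIT:-] out:-; in:-
Tick 3: [PARSE:P2(v=12,ok=F), VALIDATE:-, TRANSFORM:P1(v=0,ok=F), EMIT:-] out:-; in:P2
Tick 4: [PARSE:-, VALIDATE:P2(v=12,ok=T), TRANSFORM:-, EMIT:P1(v=0,ok=F)] out:-; in:-
Tick 5: [PARSE:P3(v=6,ok=F), VALIDATE:-, TRANSFORM:P2(v=36,ok=T), EMIT:-] out:P1(v=0); in:P3
Tick 6: [PARSE:-, VALIDATE:P3(v=6,ok=F), TRANSFORM:-, EMIT:P2(v=36,ok=T)] out:-; in:-
Tick 7: [PARSE:P4(v=19,ok=F), VALIDATE:-, TRANSFORM:P3(v=0,ok=F), EMIT:-] out:P2(v=36); in:P4
Tick 8: [PARSE:P5(v=16,ok=F), VALIDATE:P4(v=19,ok=T), TRANSFORM:-, EMIT:P3(v=0,ok=F)] out:-; in:P5
Tick 9: [PARSE:P6(v=7,ok=F), VALIDATE:P5(v=16,ok=F), TRANSFORM:P4(v=57,ok=T), EMIT:-] out:P3(v=0); in:P6
Tick 10: [PARSE:-, VALIDATE:P6(v=7,ok=T), TRANSFORM:P5(v=0,ok=F), EMIT:P4(v=57,ok=T)] out:-; in:-
Tick 11: [PARSE:-, VALIDATE:-, TRANSFORM:P6(v=21,ok=T), EMIT:P5(v=0,ok=F)] out:P4(v=57); in:-
Tick 12: [PARSE:-, VALIDATE:-, TRANSFORM:-, EMIT:P6(v=21,ok=T)] out:P5(v=0); in:-
Tick 13: [PARSE:-, VALIDATE:-, TRANSFORM:-, EMIT:-] out:P6(v=21); in:-
P1: arrives tick 1, valid=False (id=1, id%2=1), emit tick 5, final value 0

Answer: 5 0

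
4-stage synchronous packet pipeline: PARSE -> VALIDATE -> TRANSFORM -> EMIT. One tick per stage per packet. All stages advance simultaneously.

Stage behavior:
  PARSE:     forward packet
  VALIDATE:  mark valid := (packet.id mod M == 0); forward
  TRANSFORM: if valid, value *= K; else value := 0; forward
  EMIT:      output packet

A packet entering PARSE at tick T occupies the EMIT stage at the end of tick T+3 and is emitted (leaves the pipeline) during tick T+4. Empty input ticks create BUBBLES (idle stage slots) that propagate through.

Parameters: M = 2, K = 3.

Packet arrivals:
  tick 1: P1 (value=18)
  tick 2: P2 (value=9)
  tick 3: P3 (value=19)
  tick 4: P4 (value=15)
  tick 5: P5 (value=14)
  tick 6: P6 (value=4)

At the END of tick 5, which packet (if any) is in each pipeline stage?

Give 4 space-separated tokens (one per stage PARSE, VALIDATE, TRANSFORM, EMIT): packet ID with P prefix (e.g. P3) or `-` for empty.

Tick 1: [PARSE:P1(v=18,ok=F), VALIDATE:-, TRANSFORM:-, EMIT:-] out:-; in:P1
Tick 2: [PARSE:P2(v=9,ok=F), VALIDATE:P1(v=18,ok=F), TRANSFORM:-, EMIT:-] out:-; in:P2
Tick 3: [PARSE:P3(v=19,ok=F), VALIDATE:P2(v=9,ok=T), TRANSFORM:P1(v=0,ok=F), EMIT:-] out:-; in:P3
Tick 4: [PARSE:P4(v=15,ok=F), VALIDATE:P3(v=19,ok=F), TRANSFORM:P2(v=27,ok=T), EMIT:P1(v=0,ok=F)] out:-; in:P4
Tick 5: [PARSE:P5(v=14,ok=F), VALIDATE:P4(v=15,ok=T), TRANSFORM:P3(v=0,ok=F), EMIT:P2(v=27,ok=T)] out:P1(v=0); in:P5
At end of tick 5: ['P5', 'P4', 'P3', 'P2']

Answer: P5 P4 P3 P2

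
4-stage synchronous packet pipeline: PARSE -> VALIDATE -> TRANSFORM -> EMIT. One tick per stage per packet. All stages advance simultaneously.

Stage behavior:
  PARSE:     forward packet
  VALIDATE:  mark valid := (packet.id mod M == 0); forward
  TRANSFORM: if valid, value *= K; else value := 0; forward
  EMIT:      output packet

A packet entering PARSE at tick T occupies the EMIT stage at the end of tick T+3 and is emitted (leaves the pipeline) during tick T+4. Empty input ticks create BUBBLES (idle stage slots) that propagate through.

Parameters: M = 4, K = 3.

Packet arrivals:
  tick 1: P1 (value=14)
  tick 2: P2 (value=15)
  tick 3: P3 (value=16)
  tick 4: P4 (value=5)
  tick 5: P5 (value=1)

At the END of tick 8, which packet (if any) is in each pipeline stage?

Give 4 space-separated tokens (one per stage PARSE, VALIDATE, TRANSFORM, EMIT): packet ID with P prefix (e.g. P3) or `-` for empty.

Answer: - - - P5

Derivation:
Tick 1: [PARSE:P1(v=14,ok=F), VALIDATE:-, TRANSFORM:-, EMIT:-] out:-; in:P1
Tick 2: [PARSE:P2(v=15,ok=F), VALIDATE:P1(v=14,ok=F), TRANSFORM:-, EMIT:-] out:-; in:P2
Tick 3: [PARSE:P3(v=16,ok=F), VALIDATE:P2(v=15,ok=F), TRANSFORM:P1(v=0,ok=F), EMIT:-] out:-; in:P3
Tick 4: [PARSE:P4(v=5,ok=F), VALIDATE:P3(v=16,ok=F), TRANSFORM:P2(v=0,ok=F), EMIT:P1(v=0,ok=F)] out:-; in:P4
Tick 5: [PARSE:P5(v=1,ok=F), VALIDATE:P4(v=5,ok=T), TRANSFORM:P3(v=0,ok=F), EMIT:P2(v=0,ok=F)] out:P1(v=0); in:P5
Tick 6: [PARSE:-, VALIDATE:P5(v=1,ok=F), TRANSFORM:P4(v=15,ok=T), EMIT:P3(v=0,ok=F)] out:P2(v=0); in:-
Tick 7: [PARSE:-, VALIDATE:-, TRANSFORM:P5(v=0,ok=F), EMIT:P4(v=15,ok=T)] out:P3(v=0); in:-
Tick 8: [PARSE:-, VALIDATE:-, TRANSFORM:-, EMIT:P5(v=0,ok=F)] out:P4(v=15); in:-
At end of tick 8: ['-', '-', '-', 'P5']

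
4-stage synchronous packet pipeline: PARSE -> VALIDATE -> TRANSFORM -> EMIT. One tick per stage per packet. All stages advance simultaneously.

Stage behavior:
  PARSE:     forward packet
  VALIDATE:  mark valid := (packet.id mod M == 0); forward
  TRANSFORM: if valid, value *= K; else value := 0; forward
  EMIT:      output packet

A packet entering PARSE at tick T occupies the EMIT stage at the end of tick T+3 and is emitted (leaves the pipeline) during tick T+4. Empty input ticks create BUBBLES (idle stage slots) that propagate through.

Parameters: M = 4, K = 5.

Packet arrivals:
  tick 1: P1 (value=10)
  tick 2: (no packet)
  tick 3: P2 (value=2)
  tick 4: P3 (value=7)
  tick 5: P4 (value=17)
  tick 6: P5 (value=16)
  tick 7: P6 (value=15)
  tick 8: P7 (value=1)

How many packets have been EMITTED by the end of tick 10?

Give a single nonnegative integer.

Tick 1: [PARSE:P1(v=10,ok=F), VALIDATE:-, TRANSFORM:-, EMIT:-] out:-; in:P1
Tick 2: [PARSE:-, VALIDATE:P1(v=10,ok=F), TRANSFORM:-, EMIT:-] out:-; in:-
Tick 3: [PARSE:P2(v=2,ok=F), VALIDATE:-, TRANSFORM:P1(v=0,ok=F), EMIT:-] out:-; in:P2
Tick 4: [PARSE:P3(v=7,ok=F), VALIDATE:P2(v=2,ok=F), TRANSFORM:-, EMIT:P1(v=0,ok=F)] out:-; in:P3
Tick 5: [PARSE:P4(v=17,ok=F), VALIDATE:P3(v=7,ok=F), TRANSFORM:P2(v=0,ok=F), EMIT:-] out:P1(v=0); in:P4
Tick 6: [PARSE:P5(v=16,ok=F), VALIDATE:P4(v=17,ok=T), TRANSFORM:P3(v=0,ok=F), EMIT:P2(v=0,ok=F)] out:-; in:P5
Tick 7: [PARSE:P6(v=15,ok=F), VALIDATE:P5(v=16,ok=F), TRANSFORM:P4(v=85,ok=T), EMIT:P3(v=0,ok=F)] out:P2(v=0); in:P6
Tick 8: [PARSE:P7(v=1,ok=F), VALIDATE:P6(v=15,ok=F), TRANSFORM:P5(v=0,ok=F), EMIT:P4(v=85,ok=T)] out:P3(v=0); in:P7
Tick 9: [PARSE:-, VALIDATE:P7(v=1,ok=F), TRANSFORM:P6(v=0,ok=F), EMIT:P5(v=0,ok=F)] out:P4(v=85); in:-
Tick 10: [PARSE:-, VALIDATE:-, TRANSFORM:P7(v=0,ok=F), EMIT:P6(v=0,ok=F)] out:P5(v=0); in:-
Emitted by tick 10: ['P1', 'P2', 'P3', 'P4', 'P5']

Answer: 5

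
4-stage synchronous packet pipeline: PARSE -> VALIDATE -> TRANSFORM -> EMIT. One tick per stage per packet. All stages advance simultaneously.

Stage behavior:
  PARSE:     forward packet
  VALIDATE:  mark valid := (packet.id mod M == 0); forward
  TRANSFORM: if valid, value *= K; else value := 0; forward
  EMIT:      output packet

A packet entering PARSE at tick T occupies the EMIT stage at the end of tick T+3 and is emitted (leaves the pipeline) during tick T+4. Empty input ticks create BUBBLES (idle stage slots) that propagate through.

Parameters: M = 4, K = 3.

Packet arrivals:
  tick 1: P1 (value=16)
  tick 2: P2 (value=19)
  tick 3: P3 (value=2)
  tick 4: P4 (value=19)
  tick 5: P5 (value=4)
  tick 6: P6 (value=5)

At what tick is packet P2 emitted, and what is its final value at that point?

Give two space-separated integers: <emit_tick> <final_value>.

Tick 1: [PARSE:P1(v=16,ok=F), VALIDATE:-, TRANSFORM:-, EMIT:-] out:-; in:P1
Tick 2: [PARSE:P2(v=19,ok=F), VALIDATE:P1(v=16,ok=F), TRANSFORM:-, EMIT:-] out:-; in:P2
Tick 3: [PARSE:P3(v=2,ok=F), VALIDATE:P2(v=19,ok=F), TRANSFORM:P1(v=0,ok=F), EMIT:-] out:-; in:P3
Tick 4: [PARSE:P4(v=19,ok=F), VALIDATE:P3(v=2,ok=F), TRANSFORM:P2(v=0,ok=F), EMIT:P1(v=0,ok=F)] out:-; in:P4
Tick 5: [PARSE:P5(v=4,ok=F), VALIDATE:P4(v=19,ok=T), TRANSFORM:P3(v=0,ok=F), EMIT:P2(v=0,ok=F)] out:P1(v=0); in:P5
Tick 6: [PARSE:P6(v=5,ok=F), VALIDATE:P5(v=4,ok=F), TRANSFORM:P4(v=57,ok=T), EMIT:P3(v=0,ok=F)] out:P2(v=0); in:P6
Tick 7: [PARSE:-, VALIDATE:P6(v=5,ok=F), TRANSFORM:P5(v=0,ok=F), EMIT:P4(v=57,ok=T)] out:P3(v=0); in:-
Tick 8: [PARSE:-, VALIDATE:-, TRANSFORM:P6(v=0,ok=F), EMIT:P5(v=0,ok=F)] out:P4(v=57); in:-
Tick 9: [PARSE:-, VALIDATE:-, TRANSFORM:-, EMIT:P6(v=0,ok=F)] out:P5(v=0); in:-
Tick 10: [PARSE:-, VALIDATE:-, TRANSFORM:-, EMIT:-] out:P6(v=0); in:-
P2: arrives tick 2, valid=False (id=2, id%4=2), emit tick 6, final value 0

Answer: 6 0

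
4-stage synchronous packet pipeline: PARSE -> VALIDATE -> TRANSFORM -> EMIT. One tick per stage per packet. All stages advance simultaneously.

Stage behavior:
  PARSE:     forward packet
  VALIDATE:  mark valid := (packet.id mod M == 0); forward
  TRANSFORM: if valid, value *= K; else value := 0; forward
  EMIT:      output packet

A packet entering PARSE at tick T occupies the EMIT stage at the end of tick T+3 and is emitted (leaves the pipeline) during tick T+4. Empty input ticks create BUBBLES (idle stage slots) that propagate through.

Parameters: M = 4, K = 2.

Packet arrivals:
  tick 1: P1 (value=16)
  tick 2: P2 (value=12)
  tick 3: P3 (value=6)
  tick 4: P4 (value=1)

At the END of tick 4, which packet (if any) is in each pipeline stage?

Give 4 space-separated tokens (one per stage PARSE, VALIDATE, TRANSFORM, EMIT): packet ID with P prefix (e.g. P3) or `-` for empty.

Answer: P4 P3 P2 P1

Derivation:
Tick 1: [PARSE:P1(v=16,ok=F), VALIDATE:-, TRANSFORM:-, EMIT:-] out:-; in:P1
Tick 2: [PARSE:P2(v=12,ok=F), VALIDATE:P1(v=16,ok=F), TRANSFORM:-, EMIT:-] out:-; in:P2
Tick 3: [PARSE:P3(v=6,ok=F), VALIDATE:P2(v=12,ok=F), TRANSFORM:P1(v=0,ok=F), EMIT:-] out:-; in:P3
Tick 4: [PARSE:P4(v=1,ok=F), VALIDATE:P3(v=6,ok=F), TRANSFORM:P2(v=0,ok=F), EMIT:P1(v=0,ok=F)] out:-; in:P4
At end of tick 4: ['P4', 'P3', 'P2', 'P1']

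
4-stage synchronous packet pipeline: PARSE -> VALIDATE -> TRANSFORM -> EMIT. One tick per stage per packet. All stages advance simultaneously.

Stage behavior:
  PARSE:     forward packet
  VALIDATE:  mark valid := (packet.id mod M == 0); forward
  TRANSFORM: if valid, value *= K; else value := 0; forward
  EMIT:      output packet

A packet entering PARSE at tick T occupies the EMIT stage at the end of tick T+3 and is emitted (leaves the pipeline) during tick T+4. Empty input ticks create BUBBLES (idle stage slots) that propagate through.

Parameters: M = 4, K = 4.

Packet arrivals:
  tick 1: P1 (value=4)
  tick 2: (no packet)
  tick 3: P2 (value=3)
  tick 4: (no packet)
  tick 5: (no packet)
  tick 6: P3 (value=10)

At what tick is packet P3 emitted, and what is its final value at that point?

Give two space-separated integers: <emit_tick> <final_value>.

Answer: 10 0

Derivation:
Tick 1: [PARSE:P1(v=4,ok=F), VALIDATE:-, TRANSFORM:-, EMIT:-] out:-; in:P1
Tick 2: [PARSE:-, VALIDATE:P1(v=4,ok=F), TRANSFORM:-, EMIT:-] out:-; in:-
Tick 3: [PARSE:P2(v=3,ok=F), VALIDATE:-, TRANSFORM:P1(v=0,ok=F), EMIT:-] out:-; in:P2
Tick 4: [PARSE:-, VALIDATE:P2(v=3,ok=F), TRANSFORM:-, EMIT:P1(v=0,ok=F)] out:-; in:-
Tick 5: [PARSE:-, VALIDATE:-, TRANSFORM:P2(v=0,ok=F), EMIT:-] out:P1(v=0); in:-
Tick 6: [PARSE:P3(v=10,ok=F), VALIDATE:-, TRANSFORM:-, EMIT:P2(v=0,ok=F)] out:-; in:P3
Tick 7: [PARSE:-, VALIDATE:P3(v=10,ok=F), TRANSFORM:-, EMIT:-] out:P2(v=0); in:-
Tick 8: [PARSE:-, VALIDATE:-, TRANSFORM:P3(v=0,ok=F), EMIT:-] out:-; in:-
Tick 9: [PARSE:-, VALIDATE:-, TRANSFORM:-, EMIT:P3(v=0,ok=F)] out:-; in:-
Tick 10: [PARSE:-, VALIDATE:-, TRANSFORM:-, EMIT:-] out:P3(v=0); in:-
P3: arrives tick 6, valid=False (id=3, id%4=3), emit tick 10, final value 0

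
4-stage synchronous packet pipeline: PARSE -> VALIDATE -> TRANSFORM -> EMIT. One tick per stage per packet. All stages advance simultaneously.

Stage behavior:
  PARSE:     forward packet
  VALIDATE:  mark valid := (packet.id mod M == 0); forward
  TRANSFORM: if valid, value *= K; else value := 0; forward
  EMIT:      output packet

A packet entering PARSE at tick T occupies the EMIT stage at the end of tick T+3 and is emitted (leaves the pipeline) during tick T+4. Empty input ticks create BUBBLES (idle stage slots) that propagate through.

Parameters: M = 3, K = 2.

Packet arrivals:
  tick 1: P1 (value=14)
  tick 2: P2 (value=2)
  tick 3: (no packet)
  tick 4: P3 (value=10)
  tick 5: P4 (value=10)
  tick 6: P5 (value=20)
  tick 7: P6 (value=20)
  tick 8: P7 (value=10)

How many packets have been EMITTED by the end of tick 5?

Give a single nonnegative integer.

Tick 1: [PARSE:P1(v=14,ok=F), VALIDATE:-, TRANSFORM:-, EMIT:-] out:-; in:P1
Tick 2: [PARSE:P2(v=2,ok=F), VALIDATE:P1(v=14,ok=F), TRANSFORM:-, EMIT:-] out:-; in:P2
Tick 3: [PARSE:-, VALIDATE:P2(v=2,ok=F), TRANSFORM:P1(v=0,ok=F), EMIT:-] out:-; in:-
Tick 4: [PARSE:P3(v=10,ok=F), VALIDATE:-, TRANSFORM:P2(v=0,ok=F), EMIT:P1(v=0,ok=F)] out:-; in:P3
Tick 5: [PARSE:P4(v=10,ok=F), VALIDATE:P3(v=10,ok=T), TRANSFORM:-, EMIT:P2(v=0,ok=F)] out:P1(v=0); in:P4
Emitted by tick 5: ['P1']

Answer: 1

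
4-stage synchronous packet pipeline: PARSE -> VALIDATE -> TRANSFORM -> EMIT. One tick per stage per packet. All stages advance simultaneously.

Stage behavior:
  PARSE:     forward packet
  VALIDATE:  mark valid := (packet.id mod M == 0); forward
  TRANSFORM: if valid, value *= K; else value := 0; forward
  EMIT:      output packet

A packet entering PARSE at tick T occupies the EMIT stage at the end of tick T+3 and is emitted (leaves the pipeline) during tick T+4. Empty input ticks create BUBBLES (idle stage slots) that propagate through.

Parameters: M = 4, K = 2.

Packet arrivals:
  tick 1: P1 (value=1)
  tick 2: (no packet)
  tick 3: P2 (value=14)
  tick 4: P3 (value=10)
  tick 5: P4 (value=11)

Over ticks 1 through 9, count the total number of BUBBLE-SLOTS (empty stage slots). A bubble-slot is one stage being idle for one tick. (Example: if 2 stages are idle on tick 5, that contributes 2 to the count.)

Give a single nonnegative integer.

Tick 1: [PARSE:P1(v=1,ok=F), VALIDATE:-, TRANSFORM:-, EMIT:-] out:-; bubbles=3
Tick 2: [PARSE:-, VALIDATE:P1(v=1,ok=F), TRANSFORM:-, EMIT:-] out:-; bubbles=3
Tick 3: [PARSE:P2(v=14,ok=F), VALIDATE:-, TRANSFORM:P1(v=0,ok=F), EMIT:-] out:-; bubbles=2
Tick 4: [PARSE:P3(v=10,ok=F), VALIDATE:P2(v=14,ok=F), TRANSFORM:-, EMIT:P1(v=0,ok=F)] out:-; bubbles=1
Tick 5: [PARSE:P4(v=11,ok=F), VALIDATE:P3(v=10,ok=F), TRANSFORM:P2(v=0,ok=F), EMIT:-] out:P1(v=0); bubbles=1
Tick 6: [PARSE:-, VALIDATE:P4(v=11,ok=T), TRANSFORM:P3(v=0,ok=F), EMIT:P2(v=0,ok=F)] out:-; bubbles=1
Tick 7: [PARSE:-, VALIDATE:-, TRANSFORM:P4(v=22,ok=T), EMIT:P3(v=0,ok=F)] out:P2(v=0); bubbles=2
Tick 8: [PARSE:-, VALIDATE:-, TRANSFORM:-, EMIT:P4(v=22,ok=T)] out:P3(v=0); bubbles=3
Tick 9: [PARSE:-, VALIDATE:-, TRANSFORM:-, EMIT:-] out:P4(v=22); bubbles=4
Total bubble-slots: 20

Answer: 20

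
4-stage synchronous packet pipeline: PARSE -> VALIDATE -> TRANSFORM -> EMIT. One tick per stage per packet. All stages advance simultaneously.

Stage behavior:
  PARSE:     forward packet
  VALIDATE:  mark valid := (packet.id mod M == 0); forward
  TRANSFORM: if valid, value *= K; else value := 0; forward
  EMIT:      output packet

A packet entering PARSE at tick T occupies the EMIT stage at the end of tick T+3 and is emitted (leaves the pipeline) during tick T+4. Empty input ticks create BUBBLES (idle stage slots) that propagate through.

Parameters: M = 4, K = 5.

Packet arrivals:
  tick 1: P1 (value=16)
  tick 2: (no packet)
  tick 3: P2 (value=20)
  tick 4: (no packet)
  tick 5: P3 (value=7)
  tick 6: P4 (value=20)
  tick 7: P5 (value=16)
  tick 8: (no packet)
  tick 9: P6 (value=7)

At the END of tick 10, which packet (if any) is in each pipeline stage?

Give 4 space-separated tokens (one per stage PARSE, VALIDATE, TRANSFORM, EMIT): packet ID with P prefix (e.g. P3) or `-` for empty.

Answer: - P6 - P5

Derivation:
Tick 1: [PARSE:P1(v=16,ok=F), VALIDATE:-, TRANSFORM:-, EMIT:-] out:-; in:P1
Tick 2: [PARSE:-, VALIDATE:P1(v=16,ok=F), TRANSFORM:-, EMIT:-] out:-; in:-
Tick 3: [PARSE:P2(v=20,ok=F), VALIDATE:-, TRANSFORM:P1(v=0,ok=F), EMIT:-] out:-; in:P2
Tick 4: [PARSE:-, VALIDATE:P2(v=20,ok=F), TRANSFORM:-, EMIT:P1(v=0,ok=F)] out:-; in:-
Tick 5: [PARSE:P3(v=7,ok=F), VALIDATE:-, TRANSFORM:P2(v=0,ok=F), EMIT:-] out:P1(v=0); in:P3
Tick 6: [PARSE:P4(v=20,ok=F), VALIDATE:P3(v=7,ok=F), TRANSFORM:-, EMIT:P2(v=0,ok=F)] out:-; in:P4
Tick 7: [PARSE:P5(v=16,ok=F), VALIDATE:P4(v=20,ok=T), TRANSFORM:P3(v=0,ok=F), EMIT:-] out:P2(v=0); in:P5
Tick 8: [PARSE:-, VALIDATE:P5(v=16,ok=F), TRANSFORM:P4(v=100,ok=T), EMIT:P3(v=0,ok=F)] out:-; in:-
Tick 9: [PARSE:P6(v=7,ok=F), VALIDATE:-, TRANSFORM:P5(v=0,ok=F), EMIT:P4(v=100,ok=T)] out:P3(v=0); in:P6
Tick 10: [PARSE:-, VALIDATE:P6(v=7,ok=F), TRANSFORM:-, EMIT:P5(v=0,ok=F)] out:P4(v=100); in:-
At end of tick 10: ['-', 'P6', '-', 'P5']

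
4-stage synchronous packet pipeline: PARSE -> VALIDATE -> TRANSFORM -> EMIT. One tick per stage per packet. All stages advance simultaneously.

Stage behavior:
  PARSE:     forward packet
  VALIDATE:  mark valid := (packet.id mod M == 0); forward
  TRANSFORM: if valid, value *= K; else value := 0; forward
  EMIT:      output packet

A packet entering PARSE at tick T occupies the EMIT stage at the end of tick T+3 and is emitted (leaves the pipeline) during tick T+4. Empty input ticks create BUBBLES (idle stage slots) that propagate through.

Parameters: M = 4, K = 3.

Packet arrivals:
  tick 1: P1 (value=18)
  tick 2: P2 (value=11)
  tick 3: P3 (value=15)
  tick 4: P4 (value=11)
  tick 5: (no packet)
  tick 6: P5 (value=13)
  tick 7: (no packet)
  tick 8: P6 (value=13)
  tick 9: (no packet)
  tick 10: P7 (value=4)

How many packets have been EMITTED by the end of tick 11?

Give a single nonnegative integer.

Tick 1: [PARSE:P1(v=18,ok=F), VALIDATE:-, TRANSFORM:-, EMIT:-] out:-; in:P1
Tick 2: [PARSE:P2(v=11,ok=F), VALIDATE:P1(v=18,ok=F), TRANSFORM:-, EMIT:-] out:-; in:P2
Tick 3: [PARSE:P3(v=15,ok=F), VALIDATE:P2(v=11,ok=F), TRANSFORM:P1(v=0,ok=F), EMIT:-] out:-; in:P3
Tick 4: [PARSE:P4(v=11,ok=F), VALIDATE:P3(v=15,ok=F), TRANSFORM:P2(v=0,ok=F), EMIT:P1(v=0,ok=F)] out:-; in:P4
Tick 5: [PARSE:-, VALIDATE:P4(v=11,ok=T), TRANSFORM:P3(v=0,ok=F), EMIT:P2(v=0,ok=F)] out:P1(v=0); in:-
Tick 6: [PARSE:P5(v=13,ok=F), VALIDATE:-, TRANSFORM:P4(v=33,ok=T), EMIT:P3(v=0,ok=F)] out:P2(v=0); in:P5
Tick 7: [PARSE:-, VALIDATE:P5(v=13,ok=F), TRANSFORM:-, EMIT:P4(v=33,ok=T)] out:P3(v=0); in:-
Tick 8: [PARSE:P6(v=13,ok=F), VALIDATE:-, TRANSFORM:P5(v=0,ok=F), EMIT:-] out:P4(v=33); in:P6
Tick 9: [PARSE:-, VALIDATE:P6(v=13,ok=F), TRANSFORM:-, EMIT:P5(v=0,ok=F)] out:-; in:-
Tick 10: [PARSE:P7(v=4,ok=F), VALIDATE:-, TRANSFORM:P6(v=0,ok=F), EMIT:-] out:P5(v=0); in:P7
Tick 11: [PARSE:-, VALIDATE:P7(v=4,ok=F), TRANSFORM:-, EMIT:P6(v=0,ok=F)] out:-; in:-
Emitted by tick 11: ['P1', 'P2', 'P3', 'P4', 'P5']

Answer: 5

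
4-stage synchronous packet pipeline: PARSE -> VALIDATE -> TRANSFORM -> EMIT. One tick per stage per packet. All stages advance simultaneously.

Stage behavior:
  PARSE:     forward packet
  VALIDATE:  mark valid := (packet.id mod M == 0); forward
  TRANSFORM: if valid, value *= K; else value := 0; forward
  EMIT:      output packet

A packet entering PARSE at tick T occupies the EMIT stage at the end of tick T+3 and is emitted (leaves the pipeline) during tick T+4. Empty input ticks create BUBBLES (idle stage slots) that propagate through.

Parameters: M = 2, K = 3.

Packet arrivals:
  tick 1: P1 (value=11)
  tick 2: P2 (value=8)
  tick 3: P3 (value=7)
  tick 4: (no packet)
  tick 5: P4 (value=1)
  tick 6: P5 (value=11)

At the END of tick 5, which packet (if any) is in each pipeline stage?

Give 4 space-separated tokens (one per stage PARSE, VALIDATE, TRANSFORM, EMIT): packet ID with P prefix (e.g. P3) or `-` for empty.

Answer: P4 - P3 P2

Derivation:
Tick 1: [PARSE:P1(v=11,ok=F), VALIDATE:-, TRANSFORM:-, EMIT:-] out:-; in:P1
Tick 2: [PARSE:P2(v=8,ok=F), VALIDATE:P1(v=11,ok=F), TRANSFORM:-, EMIT:-] out:-; in:P2
Tick 3: [PARSE:P3(v=7,ok=F), VALIDATE:P2(v=8,ok=T), TRANSFORM:P1(v=0,ok=F), EMIT:-] out:-; in:P3
Tick 4: [PARSE:-, VALIDATE:P3(v=7,ok=F), TRANSFORM:P2(v=24,ok=T), EMIT:P1(v=0,ok=F)] out:-; in:-
Tick 5: [PARSE:P4(v=1,ok=F), VALIDATE:-, TRANSFORM:P3(v=0,ok=F), EMIT:P2(v=24,ok=T)] out:P1(v=0); in:P4
At end of tick 5: ['P4', '-', 'P3', 'P2']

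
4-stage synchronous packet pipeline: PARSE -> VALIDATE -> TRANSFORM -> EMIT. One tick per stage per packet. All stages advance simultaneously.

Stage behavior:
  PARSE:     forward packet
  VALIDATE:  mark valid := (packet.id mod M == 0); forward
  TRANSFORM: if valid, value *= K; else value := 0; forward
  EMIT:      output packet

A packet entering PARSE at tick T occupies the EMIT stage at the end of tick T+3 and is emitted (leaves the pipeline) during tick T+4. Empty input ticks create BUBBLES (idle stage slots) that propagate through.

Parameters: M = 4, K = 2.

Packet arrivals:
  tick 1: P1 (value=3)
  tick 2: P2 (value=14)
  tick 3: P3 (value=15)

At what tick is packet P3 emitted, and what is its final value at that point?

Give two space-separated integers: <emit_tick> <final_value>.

Answer: 7 0

Derivation:
Tick 1: [PARSE:P1(v=3,ok=F), VALIDATE:-, TRANSFORM:-, EMIT:-] out:-; in:P1
Tick 2: [PARSE:P2(v=14,ok=F), VALIDATE:P1(v=3,ok=F), TRANSFORM:-, EMIT:-] out:-; in:P2
Tick 3: [PARSE:P3(v=15,ok=F), VALIDATE:P2(v=14,ok=F), TRANSFORM:P1(v=0,ok=F), EMIT:-] out:-; in:P3
Tick 4: [PARSE:-, VALIDATE:P3(v=15,ok=F), TRANSFORM:P2(v=0,ok=F), EMIT:P1(v=0,ok=F)] out:-; in:-
Tick 5: [PARSE:-, VALIDATE:-, TRANSFORM:P3(v=0,ok=F), EMIT:P2(v=0,ok=F)] out:P1(v=0); in:-
Tick 6: [PARSE:-, VALIDATE:-, TRANSFORM:-, EMIT:P3(v=0,ok=F)] out:P2(v=0); in:-
Tick 7: [PARSE:-, VALIDATE:-, TRANSFORM:-, EMIT:-] out:P3(v=0); in:-
P3: arrives tick 3, valid=False (id=3, id%4=3), emit tick 7, final value 0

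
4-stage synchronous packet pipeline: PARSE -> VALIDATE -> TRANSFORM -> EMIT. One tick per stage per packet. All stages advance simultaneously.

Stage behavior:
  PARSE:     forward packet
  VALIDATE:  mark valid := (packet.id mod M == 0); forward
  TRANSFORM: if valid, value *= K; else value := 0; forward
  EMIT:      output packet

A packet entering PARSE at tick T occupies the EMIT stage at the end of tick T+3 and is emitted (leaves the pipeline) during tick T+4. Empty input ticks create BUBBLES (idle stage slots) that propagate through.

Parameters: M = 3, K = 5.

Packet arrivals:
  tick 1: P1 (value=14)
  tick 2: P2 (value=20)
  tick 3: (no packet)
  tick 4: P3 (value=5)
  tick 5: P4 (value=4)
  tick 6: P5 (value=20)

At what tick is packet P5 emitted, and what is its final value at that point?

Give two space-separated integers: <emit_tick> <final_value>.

Tick 1: [PARSE:P1(v=14,ok=F), VALIDATE:-, TRANSFORM:-, EMIT:-] out:-; in:P1
Tick 2: [PARSE:P2(v=20,ok=F), VALIDATE:P1(v=14,ok=F), TRANSFORM:-, EMIT:-] out:-; in:P2
Tick 3: [PARSE:-, VALIDATE:P2(v=20,ok=F), TRANSFORM:P1(v=0,ok=F), EMIT:-] out:-; in:-
Tick 4: [PARSE:P3(v=5,ok=F), VALIDATE:-, TRANSFORM:P2(v=0,ok=F), EMIT:P1(v=0,ok=F)] out:-; in:P3
Tick 5: [PARSE:P4(v=4,ok=F), VALIDATE:P3(v=5,ok=T), TRANSFORM:-, EMIT:P2(v=0,ok=F)] out:P1(v=0); in:P4
Tick 6: [PARSE:P5(v=20,ok=F), VALIDATE:P4(v=4,ok=F), TRANSFORM:P3(v=25,ok=T), EMIT:-] out:P2(v=0); in:P5
Tick 7: [PARSE:-, VALIDATE:P5(v=20,ok=F), TRANSFORM:P4(v=0,ok=F), EMIT:P3(v=25,ok=T)] out:-; in:-
Tick 8: [PARSE:-, VALIDATE:-, TRANSFORM:P5(v=0,ok=F), EMIT:P4(v=0,ok=F)] out:P3(v=25); in:-
Tick 9: [PARSE:-, VALIDATE:-, TRANSFORM:-, EMIT:P5(v=0,ok=F)] out:P4(v=0); in:-
Tick 10: [PARSE:-, VALIDATE:-, TRANSFORM:-, EMIT:-] out:P5(v=0); in:-
P5: arrives tick 6, valid=False (id=5, id%3=2), emit tick 10, final value 0

Answer: 10 0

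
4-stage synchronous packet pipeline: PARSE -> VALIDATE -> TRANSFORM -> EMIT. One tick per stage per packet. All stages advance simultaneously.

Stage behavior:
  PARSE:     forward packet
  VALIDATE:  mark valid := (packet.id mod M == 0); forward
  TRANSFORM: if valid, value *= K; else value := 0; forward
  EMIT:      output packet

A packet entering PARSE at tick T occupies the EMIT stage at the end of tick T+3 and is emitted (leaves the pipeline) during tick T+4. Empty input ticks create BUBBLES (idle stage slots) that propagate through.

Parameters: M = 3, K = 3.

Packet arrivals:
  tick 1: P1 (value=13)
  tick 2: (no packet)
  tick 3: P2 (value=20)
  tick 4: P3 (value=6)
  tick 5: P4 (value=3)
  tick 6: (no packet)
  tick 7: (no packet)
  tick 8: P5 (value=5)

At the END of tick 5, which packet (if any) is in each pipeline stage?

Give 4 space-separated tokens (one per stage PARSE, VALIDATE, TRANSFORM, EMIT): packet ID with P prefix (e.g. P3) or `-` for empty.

Answer: P4 P3 P2 -

Derivation:
Tick 1: [PARSE:P1(v=13,ok=F), VALIDATE:-, TRANSFORM:-, EMIT:-] out:-; in:P1
Tick 2: [PARSE:-, VALIDATE:P1(v=13,ok=F), TRANSFORM:-, EMIT:-] out:-; in:-
Tick 3: [PARSE:P2(v=20,ok=F), VALIDATE:-, TRANSFORM:P1(v=0,ok=F), EMIT:-] out:-; in:P2
Tick 4: [PARSE:P3(v=6,ok=F), VALIDATE:P2(v=20,ok=F), TRANSFORM:-, EMIT:P1(v=0,ok=F)] out:-; in:P3
Tick 5: [PARSE:P4(v=3,ok=F), VALIDATE:P3(v=6,ok=T), TRANSFORM:P2(v=0,ok=F), EMIT:-] out:P1(v=0); in:P4
At end of tick 5: ['P4', 'P3', 'P2', '-']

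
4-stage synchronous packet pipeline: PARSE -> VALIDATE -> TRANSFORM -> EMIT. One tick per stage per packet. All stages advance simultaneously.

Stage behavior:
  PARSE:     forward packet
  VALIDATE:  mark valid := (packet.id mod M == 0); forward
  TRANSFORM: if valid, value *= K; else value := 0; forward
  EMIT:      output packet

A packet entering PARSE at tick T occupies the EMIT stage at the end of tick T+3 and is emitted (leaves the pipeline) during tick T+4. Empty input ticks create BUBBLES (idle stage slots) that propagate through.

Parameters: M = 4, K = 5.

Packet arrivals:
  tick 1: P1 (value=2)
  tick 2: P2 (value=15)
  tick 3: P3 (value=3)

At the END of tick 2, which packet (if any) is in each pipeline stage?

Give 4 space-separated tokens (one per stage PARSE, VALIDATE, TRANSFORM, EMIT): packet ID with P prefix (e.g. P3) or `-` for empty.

Tick 1: [PARSE:P1(v=2,ok=F), VALIDATE:-, TRANSFORM:-, EMIT:-] out:-; in:P1
Tick 2: [PARSE:P2(v=15,ok=F), VALIDATE:P1(v=2,ok=F), TRANSFORM:-, EMIT:-] out:-; in:P2
At end of tick 2: ['P2', 'P1', '-', '-']

Answer: P2 P1 - -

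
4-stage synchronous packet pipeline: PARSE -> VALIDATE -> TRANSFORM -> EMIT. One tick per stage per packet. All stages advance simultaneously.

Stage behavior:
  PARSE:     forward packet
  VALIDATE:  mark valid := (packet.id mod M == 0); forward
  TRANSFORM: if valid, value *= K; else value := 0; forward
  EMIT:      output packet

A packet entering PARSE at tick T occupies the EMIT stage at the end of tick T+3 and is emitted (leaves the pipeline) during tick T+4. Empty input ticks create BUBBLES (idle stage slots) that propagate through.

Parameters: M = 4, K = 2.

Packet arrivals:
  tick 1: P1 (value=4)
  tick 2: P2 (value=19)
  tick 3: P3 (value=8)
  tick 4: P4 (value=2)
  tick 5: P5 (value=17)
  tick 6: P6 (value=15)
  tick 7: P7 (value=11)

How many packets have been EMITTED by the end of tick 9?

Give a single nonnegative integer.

Tick 1: [PARSE:P1(v=4,ok=F), VALIDATE:-, TRANSFORM:-, EMIT:-] out:-; in:P1
Tick 2: [PARSE:P2(v=19,ok=F), VALIDATE:P1(v=4,ok=F), TRANSFORM:-, EMIT:-] out:-; in:P2
Tick 3: [PARSE:P3(v=8,ok=F), VALIDATE:P2(v=19,ok=F), TRANSFORM:P1(v=0,ok=F), EMIT:-] out:-; in:P3
Tick 4: [PARSE:P4(v=2,ok=F), VALIDATE:P3(v=8,ok=F), TRANSFORM:P2(v=0,ok=F), EMIT:P1(v=0,ok=F)] out:-; in:P4
Tick 5: [PARSE:P5(v=17,ok=F), VALIDATE:P4(v=2,ok=T), TRANSFORM:P3(v=0,ok=F), EMIT:P2(v=0,ok=F)] out:P1(v=0); in:P5
Tick 6: [PARSE:P6(v=15,ok=F), VALIDATE:P5(v=17,ok=F), TRANSFORM:P4(v=4,ok=T), EMIT:P3(v=0,ok=F)] out:P2(v=0); in:P6
Tick 7: [PARSE:P7(v=11,ok=F), VALIDATE:P6(v=15,ok=F), TRANSFORM:P5(v=0,ok=F), EMIT:P4(v=4,ok=T)] out:P3(v=0); in:P7
Tick 8: [PARSE:-, VALIDATE:P7(v=11,ok=F), TRANSFORM:P6(v=0,ok=F), EMIT:P5(v=0,ok=F)] out:P4(v=4); in:-
Tick 9: [PARSE:-, VALIDATE:-, TRANSFORM:P7(v=0,ok=F), EMIT:P6(v=0,ok=F)] out:P5(v=0); in:-
Emitted by tick 9: ['P1', 'P2', 'P3', 'P4', 'P5']

Answer: 5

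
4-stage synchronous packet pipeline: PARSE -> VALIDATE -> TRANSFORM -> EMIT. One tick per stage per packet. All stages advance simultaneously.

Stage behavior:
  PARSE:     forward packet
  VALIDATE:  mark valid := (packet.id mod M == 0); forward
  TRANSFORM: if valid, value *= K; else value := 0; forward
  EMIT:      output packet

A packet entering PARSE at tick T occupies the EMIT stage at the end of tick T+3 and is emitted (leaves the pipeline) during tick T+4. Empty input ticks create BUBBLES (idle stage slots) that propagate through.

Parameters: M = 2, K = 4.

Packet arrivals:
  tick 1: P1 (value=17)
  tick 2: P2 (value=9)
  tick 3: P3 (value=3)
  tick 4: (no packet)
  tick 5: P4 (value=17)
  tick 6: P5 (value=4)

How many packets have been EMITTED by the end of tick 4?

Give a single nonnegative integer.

Tick 1: [PARSE:P1(v=17,ok=F), VALIDATE:-, TRANSFORM:-, EMIT:-] out:-; in:P1
Tick 2: [PARSE:P2(v=9,ok=F), VALIDATE:P1(v=17,ok=F), TRANSFORM:-, EMIT:-] out:-; in:P2
Tick 3: [PARSE:P3(v=3,ok=F), VALIDATE:P2(v=9,ok=T), TRANSFORM:P1(v=0,ok=F), EMIT:-] out:-; in:P3
Tick 4: [PARSE:-, VALIDATE:P3(v=3,ok=F), TRANSFORM:P2(v=36,ok=T), EMIT:P1(v=0,ok=F)] out:-; in:-
Emitted by tick 4: []

Answer: 0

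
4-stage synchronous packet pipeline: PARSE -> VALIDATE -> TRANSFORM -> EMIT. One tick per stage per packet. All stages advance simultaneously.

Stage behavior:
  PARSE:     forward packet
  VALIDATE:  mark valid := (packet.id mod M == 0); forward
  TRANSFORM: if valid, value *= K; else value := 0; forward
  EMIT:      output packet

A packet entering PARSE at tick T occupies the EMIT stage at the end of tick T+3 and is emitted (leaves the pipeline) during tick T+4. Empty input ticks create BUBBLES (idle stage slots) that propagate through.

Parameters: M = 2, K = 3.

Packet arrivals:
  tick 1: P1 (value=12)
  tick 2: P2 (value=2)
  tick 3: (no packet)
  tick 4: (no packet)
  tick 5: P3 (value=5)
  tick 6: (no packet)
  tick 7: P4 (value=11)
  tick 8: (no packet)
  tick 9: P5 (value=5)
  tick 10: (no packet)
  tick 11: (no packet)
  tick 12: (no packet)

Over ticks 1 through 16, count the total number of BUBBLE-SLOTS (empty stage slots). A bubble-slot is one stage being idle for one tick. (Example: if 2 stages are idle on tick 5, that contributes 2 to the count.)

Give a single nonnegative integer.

Tick 1: [PARSE:P1(v=12,ok=F), VALIDATE:-, TRANSFORM:-, EMIT:-] out:-; bubbles=3
Tick 2: [PARSE:P2(v=2,ok=F), VALIDATE:P1(v=12,ok=F), TRANSFORM:-, EMIT:-] out:-; bubbles=2
Tick 3: [PARSE:-, VALIDATE:P2(v=2,ok=T), TRANSFORM:P1(v=0,ok=F), EMIT:-] out:-; bubbles=2
Tick 4: [PARSE:-, VALIDATE:-, TRANSFORM:P2(v=6,ok=T), EMIT:P1(v=0,ok=F)] out:-; bubbles=2
Tick 5: [PARSE:P3(v=5,ok=F), VALIDATE:-, TRANSFORM:-, EMIT:P2(v=6,ok=T)] out:P1(v=0); bubbles=2
Tick 6: [PARSE:-, VALIDATE:P3(v=5,ok=F), TRANSFORM:-, EMIT:-] out:P2(v=6); bubbles=3
Tick 7: [PARSE:P4(v=11,ok=F), VALIDATE:-, TRANSFORM:P3(v=0,ok=F), EMIT:-] out:-; bubbles=2
Tick 8: [PARSE:-, VALIDATE:P4(v=11,ok=T), TRANSFORM:-, EMIT:P3(v=0,ok=F)] out:-; bubbles=2
Tick 9: [PARSE:P5(v=5,ok=F), VALIDATE:-, TRANSFORM:P4(v=33,ok=T), EMIT:-] out:P3(v=0); bubbles=2
Tick 10: [PARSE:-, VALIDATE:P5(v=5,ok=F), TRANSFORM:-, EMIT:P4(v=33,ok=T)] out:-; bubbles=2
Tick 11: [PARSE:-, VALIDATE:-, TRANSFORM:P5(v=0,ok=F), EMIT:-] out:P4(v=33); bubbles=3
Tick 12: [PARSE:-, VALIDATE:-, TRANSFORM:-, EMIT:P5(v=0,ok=F)] out:-; bubbles=3
Tick 13: [PARSE:-, VALIDATE:-, TRANSFORM:-, EMIT:-] out:P5(v=0); bubbles=4
Tick 14: [PARSE:-, VALIDATE:-, TRANSFORM:-, EMIT:-] out:-; bubbles=4
Tick 15: [PARSE:-, VALIDATE:-, TRANSFORM:-, EMIT:-] out:-; bubbles=4
Tick 16: [PARSE:-, VALIDATE:-, TRANSFORM:-, EMIT:-] out:-; bubbles=4
Total bubble-slots: 44

Answer: 44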